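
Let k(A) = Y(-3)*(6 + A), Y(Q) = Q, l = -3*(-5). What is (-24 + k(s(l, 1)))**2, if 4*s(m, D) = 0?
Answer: 1764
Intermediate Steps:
l = 15
s(m, D) = 0 (s(m, D) = (1/4)*0 = 0)
k(A) = -18 - 3*A (k(A) = -3*(6 + A) = -18 - 3*A)
(-24 + k(s(l, 1)))**2 = (-24 + (-18 - 3*0))**2 = (-24 + (-18 + 0))**2 = (-24 - 18)**2 = (-42)**2 = 1764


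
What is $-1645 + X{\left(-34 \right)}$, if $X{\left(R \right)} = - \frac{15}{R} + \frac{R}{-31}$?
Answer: $- \frac{1732209}{1054} \approx -1643.5$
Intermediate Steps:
$X{\left(R \right)} = - \frac{15}{R} - \frac{R}{31}$ ($X{\left(R \right)} = - \frac{15}{R} + R \left(- \frac{1}{31}\right) = - \frac{15}{R} - \frac{R}{31}$)
$-1645 + X{\left(-34 \right)} = -1645 - \left(- \frac{34}{31} + \frac{15}{-34}\right) = -1645 + \left(\left(-15\right) \left(- \frac{1}{34}\right) + \frac{34}{31}\right) = -1645 + \left(\frac{15}{34} + \frac{34}{31}\right) = -1645 + \frac{1621}{1054} = - \frac{1732209}{1054}$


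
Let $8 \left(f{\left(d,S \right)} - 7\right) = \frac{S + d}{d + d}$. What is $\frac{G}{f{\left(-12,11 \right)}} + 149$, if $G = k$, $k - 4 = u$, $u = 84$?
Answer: $\frac{217301}{1345} \approx 161.56$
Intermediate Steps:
$f{\left(d,S \right)} = 7 + \frac{S + d}{16 d}$ ($f{\left(d,S \right)} = 7 + \frac{\left(S + d\right) \frac{1}{d + d}}{8} = 7 + \frac{\left(S + d\right) \frac{1}{2 d}}{8} = 7 + \frac{\frac{1}{2} \frac{1}{d} \left(S + d\right)}{8} = 7 + \frac{S + d}{16 d}$)
$k = 88$ ($k = 4 + 84 = 88$)
$G = 88$
$\frac{G}{f{\left(-12,11 \right)}} + 149 = \frac{1}{\frac{1}{16} \frac{1}{-12} \left(11 + 113 \left(-12\right)\right)} 88 + 149 = \frac{1}{\frac{1}{16} \left(- \frac{1}{12}\right) \left(11 - 1356\right)} 88 + 149 = \frac{1}{\frac{1}{16} \left(- \frac{1}{12}\right) \left(-1345\right)} 88 + 149 = \frac{1}{\frac{1345}{192}} \cdot 88 + 149 = \frac{192}{1345} \cdot 88 + 149 = \frac{16896}{1345} + 149 = \frac{217301}{1345}$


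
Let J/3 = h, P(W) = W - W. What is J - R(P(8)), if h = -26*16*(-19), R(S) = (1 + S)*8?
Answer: 23704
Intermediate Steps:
P(W) = 0
R(S) = 8 + 8*S
h = 7904 (h = -416*(-19) = 7904)
J = 23712 (J = 3*7904 = 23712)
J - R(P(8)) = 23712 - (8 + 8*0) = 23712 - (8 + 0) = 23712 - 1*8 = 23712 - 8 = 23704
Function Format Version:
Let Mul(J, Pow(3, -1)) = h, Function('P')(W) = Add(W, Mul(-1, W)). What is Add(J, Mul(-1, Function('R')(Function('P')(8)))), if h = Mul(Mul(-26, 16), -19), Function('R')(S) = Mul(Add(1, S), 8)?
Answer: 23704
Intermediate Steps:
Function('P')(W) = 0
Function('R')(S) = Add(8, Mul(8, S))
h = 7904 (h = Mul(-416, -19) = 7904)
J = 23712 (J = Mul(3, 7904) = 23712)
Add(J, Mul(-1, Function('R')(Function('P')(8)))) = Add(23712, Mul(-1, Add(8, Mul(8, 0)))) = Add(23712, Mul(-1, Add(8, 0))) = Add(23712, Mul(-1, 8)) = Add(23712, -8) = 23704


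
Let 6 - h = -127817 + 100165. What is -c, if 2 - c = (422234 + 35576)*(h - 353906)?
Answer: -149359596882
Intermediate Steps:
h = 27658 (h = 6 - (-127817 + 100165) = 6 - 1*(-27652) = 6 + 27652 = 27658)
c = 149359596882 (c = 2 - (422234 + 35576)*(27658 - 353906) = 2 - 457810*(-326248) = 2 - 1*(-149359596880) = 2 + 149359596880 = 149359596882)
-c = -1*149359596882 = -149359596882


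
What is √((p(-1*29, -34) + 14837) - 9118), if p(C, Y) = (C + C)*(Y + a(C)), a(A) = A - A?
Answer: √7691 ≈ 87.698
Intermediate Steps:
a(A) = 0
p(C, Y) = 2*C*Y (p(C, Y) = (C + C)*(Y + 0) = (2*C)*Y = 2*C*Y)
√((p(-1*29, -34) + 14837) - 9118) = √((2*(-1*29)*(-34) + 14837) - 9118) = √((2*(-29)*(-34) + 14837) - 9118) = √((1972 + 14837) - 9118) = √(16809 - 9118) = √7691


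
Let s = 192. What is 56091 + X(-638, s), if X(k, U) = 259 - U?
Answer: 56158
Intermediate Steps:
56091 + X(-638, s) = 56091 + (259 - 1*192) = 56091 + (259 - 192) = 56091 + 67 = 56158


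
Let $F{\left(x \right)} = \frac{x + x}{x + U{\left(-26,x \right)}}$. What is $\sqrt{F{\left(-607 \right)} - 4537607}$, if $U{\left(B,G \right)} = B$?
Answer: $\frac{i \sqrt{1818168442761}}{633} \approx 2130.2 i$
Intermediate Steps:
$F{\left(x \right)} = \frac{2 x}{-26 + x}$ ($F{\left(x \right)} = \frac{x + x}{x - 26} = \frac{2 x}{-26 + x}$)
$\sqrt{F{\left(-607 \right)} - 4537607} = \sqrt{2 \left(-607\right) \frac{1}{-26 - 607} - 4537607} = \sqrt{2 \left(-607\right) \frac{1}{-633} - 4537607} = \sqrt{2 \left(-607\right) \left(- \frac{1}{633}\right) - 4537607} = \sqrt{\frac{1214}{633} - 4537607} = \sqrt{- \frac{2872304017}{633}} = \frac{i \sqrt{1818168442761}}{633}$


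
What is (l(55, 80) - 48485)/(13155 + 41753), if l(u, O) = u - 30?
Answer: -12115/13727 ≈ -0.88257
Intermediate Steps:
l(u, O) = -30 + u
(l(55, 80) - 48485)/(13155 + 41753) = ((-30 + 55) - 48485)/(13155 + 41753) = (25 - 48485)/54908 = -48460*1/54908 = -12115/13727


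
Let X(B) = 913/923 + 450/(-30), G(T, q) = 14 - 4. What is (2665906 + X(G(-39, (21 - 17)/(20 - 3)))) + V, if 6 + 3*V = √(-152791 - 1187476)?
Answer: 2460616460/923 + I*√1340267/3 ≈ 2.6659e+6 + 385.9*I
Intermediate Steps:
G(T, q) = 10
X(B) = -12932/923 (X(B) = 913*(1/923) + 450*(-1/30) = 913/923 - 15 = -12932/923)
V = -2 + I*√1340267/3 (V = -2 + √(-152791 - 1187476)/3 = -2 + √(-1340267)/3 = -2 + (I*√1340267)/3 = -2 + I*√1340267/3 ≈ -2.0 + 385.9*I)
(2665906 + X(G(-39, (21 - 17)/(20 - 3)))) + V = (2665906 - 12932/923) + (-2 + I*√1340267/3) = 2460618306/923 + (-2 + I*√1340267/3) = 2460616460/923 + I*√1340267/3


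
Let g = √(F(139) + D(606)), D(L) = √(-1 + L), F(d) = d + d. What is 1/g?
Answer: (278 + 11*√5)^(-½) ≈ 0.057487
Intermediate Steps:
F(d) = 2*d
g = √(278 + 11*√5) (g = √(2*139 + √(-1 + 606)) = √(278 + √605) = √(278 + 11*√5) ≈ 17.395)
1/g = 1/(√(278 + 11*√5)) = (278 + 11*√5)^(-½)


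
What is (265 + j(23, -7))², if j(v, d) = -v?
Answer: 58564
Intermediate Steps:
(265 + j(23, -7))² = (265 - 1*23)² = (265 - 23)² = 242² = 58564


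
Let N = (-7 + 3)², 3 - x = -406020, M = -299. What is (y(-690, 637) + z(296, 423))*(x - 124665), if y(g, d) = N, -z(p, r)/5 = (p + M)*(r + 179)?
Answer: 2545164468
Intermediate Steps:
x = 406023 (x = 3 - 1*(-406020) = 3 + 406020 = 406023)
N = 16 (N = (-4)² = 16)
z(p, r) = -5*(-299 + p)*(179 + r) (z(p, r) = -5*(p - 299)*(r + 179) = -5*(-299 + p)*(179 + r))
y(g, d) = 16
(y(-690, 637) + z(296, 423))*(x - 124665) = (16 + (267605 - 895*296 + 1495*423 - 5*296*423))*(406023 - 124665) = (16 + (267605 - 264920 + 632385 - 626040))*281358 = (16 + 9030)*281358 = 9046*281358 = 2545164468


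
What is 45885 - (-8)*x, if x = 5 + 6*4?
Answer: 46117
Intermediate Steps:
x = 29 (x = 5 + 24 = 29)
45885 - (-8)*x = 45885 - (-8)*29 = 45885 - 1*(-232) = 45885 + 232 = 46117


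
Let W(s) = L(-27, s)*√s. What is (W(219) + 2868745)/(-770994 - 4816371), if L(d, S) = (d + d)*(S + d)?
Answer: -573749/1117473 + 3456*√219/1862455 ≈ -0.48597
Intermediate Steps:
L(d, S) = 2*d*(S + d) (L(d, S) = (2*d)*(S + d) = 2*d*(S + d))
W(s) = √s*(1458 - 54*s) (W(s) = (2*(-27)*(s - 27))*√s = (2*(-27)*(-27 + s))*√s = (1458 - 54*s)*√s = √s*(1458 - 54*s))
(W(219) + 2868745)/(-770994 - 4816371) = (54*√219*(27 - 1*219) + 2868745)/(-770994 - 4816371) = (54*√219*(27 - 219) + 2868745)/(-5587365) = (54*√219*(-192) + 2868745)*(-1/5587365) = (-10368*√219 + 2868745)*(-1/5587365) = (2868745 - 10368*√219)*(-1/5587365) = -573749/1117473 + 3456*√219/1862455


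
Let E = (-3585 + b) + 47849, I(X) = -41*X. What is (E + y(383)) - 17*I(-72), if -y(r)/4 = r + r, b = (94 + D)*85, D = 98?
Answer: 7336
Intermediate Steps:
b = 16320 (b = (94 + 98)*85 = 192*85 = 16320)
y(r) = -8*r (y(r) = -4*(r + r) = -8*r)
E = 60584 (E = (-3585 + 16320) + 47849 = 12735 + 47849 = 60584)
(E + y(383)) - 17*I(-72) = (60584 - 8*383) - (-697)*(-72) = (60584 - 3064) - 17*2952 = 57520 - 50184 = 7336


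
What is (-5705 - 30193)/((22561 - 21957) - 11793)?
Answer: 35898/11189 ≈ 3.2083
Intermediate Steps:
(-5705 - 30193)/((22561 - 21957) - 11793) = -35898/(604 - 11793) = -35898/(-11189) = -35898*(-1/11189) = 35898/11189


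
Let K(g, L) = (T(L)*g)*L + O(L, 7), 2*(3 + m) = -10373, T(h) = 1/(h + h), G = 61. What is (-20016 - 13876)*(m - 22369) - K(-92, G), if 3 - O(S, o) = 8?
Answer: 934012733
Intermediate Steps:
T(h) = 1/(2*h)
O(S, o) = -5 (O(S, o) = 3 - 1*8 = 3 - 8 = -5)
m = -10379/2 (m = -3 + (½)*(-10373) = -3 - 10373/2 = -10379/2 ≈ -5189.5)
K(g, L) = -5 + g/2 (K(g, L) = ((1/(2*L))*g)*L - 5 = (g/(2*L))*L - 5 = g/2 - 5 = -5 + g/2)
(-20016 - 13876)*(m - 22369) - K(-92, G) = (-20016 - 13876)*(-10379/2 - 22369) - (-5 + (½)*(-92)) = -33892*(-55117/2) - (-5 - 46) = 934012682 - 1*(-51) = 934012682 + 51 = 934012733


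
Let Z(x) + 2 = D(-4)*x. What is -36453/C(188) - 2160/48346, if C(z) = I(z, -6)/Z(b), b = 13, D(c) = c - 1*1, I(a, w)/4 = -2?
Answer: -59038959363/193384 ≈ -3.0529e+5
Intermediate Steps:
I(a, w) = -8 (I(a, w) = 4*(-2) = -8)
D(c) = -1 + c (D(c) = c - 1 = -1 + c)
Z(x) = -2 - 5*x (Z(x) = -2 + (-1 - 4)*x = -2 - 5*x)
C(z) = 8/67 (C(z) = -8/(-2 - 5*13) = -8/(-2 - 65) = -8/(-67) = -8*(-1/67) = 8/67)
-36453/C(188) - 2160/48346 = -36453/8/67 - 2160/48346 = -36453*67/8 - 2160*1/48346 = -2442351/8 - 1080/24173 = -59038959363/193384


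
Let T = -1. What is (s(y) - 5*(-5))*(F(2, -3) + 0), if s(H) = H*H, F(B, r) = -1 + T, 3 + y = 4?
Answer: -52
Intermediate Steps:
y = 1 (y = -3 + 4 = 1)
F(B, r) = -2 (F(B, r) = -1 - 1 = -2)
s(H) = H²
(s(y) - 5*(-5))*(F(2, -3) + 0) = (1² - 5*(-5))*(-2 + 0) = (1 + 25)*(-2) = 26*(-2) = -52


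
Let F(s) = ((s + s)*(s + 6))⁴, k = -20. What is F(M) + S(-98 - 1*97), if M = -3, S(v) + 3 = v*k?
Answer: 108873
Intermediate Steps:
S(v) = -3 - 20*v (S(v) = -3 + v*(-20) = -3 - 20*v)
F(s) = 16*s⁴*(6 + s)⁴ (F(s) = ((2*s)*(6 + s))⁴ = (2*s*(6 + s))⁴ = 16*s⁴*(6 + s)⁴)
F(M) + S(-98 - 1*97) = 16*(-3)⁴*(6 - 3)⁴ + (-3 - 20*(-98 - 1*97)) = 16*81*3⁴ + (-3 - 20*(-98 - 97)) = 16*81*81 + (-3 - 20*(-195)) = 104976 + (-3 + 3900) = 104976 + 3897 = 108873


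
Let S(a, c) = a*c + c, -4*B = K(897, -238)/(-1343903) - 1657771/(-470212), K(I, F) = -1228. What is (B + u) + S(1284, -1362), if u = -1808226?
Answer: -391064300626470051/109899011728 ≈ -3.5584e+6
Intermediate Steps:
B = -96889601763/109899011728 (B = -(-1228/(-1343903) - 1657771/(-470212))/4 = -(-1228*(-1/1343903) - 1657771*(-1/470212))/4 = -(1228/1343903 + 72077/20444)/4 = -1/4*96889601763/27474752932 = -96889601763/109899011728 ≈ -0.88162)
S(a, c) = c + a*c
(B + u) + S(1284, -1362) = (-96889601763/109899011728 - 1808226) - 1362*(1 + 1284) = -198722347270476291/109899011728 - 1362*1285 = -198722347270476291/109899011728 - 1750170 = -391064300626470051/109899011728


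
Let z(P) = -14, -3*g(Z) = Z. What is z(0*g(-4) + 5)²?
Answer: 196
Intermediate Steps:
g(Z) = -Z/3
z(0*g(-4) + 5)² = (-14)² = 196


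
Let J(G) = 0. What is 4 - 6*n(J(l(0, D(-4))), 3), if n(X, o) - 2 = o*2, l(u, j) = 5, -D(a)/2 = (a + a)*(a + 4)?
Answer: -44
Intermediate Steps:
D(a) = -4*a*(4 + a) (D(a) = -2*(a + a)*(a + 4) = -2*2*a*(4 + a) = -4*a*(4 + a))
n(X, o) = 2 + 2*o (n(X, o) = 2 + o*2 = 2 + 2*o)
4 - 6*n(J(l(0, D(-4))), 3) = 4 - 6*(2 + 2*3) = 4 - 6*(2 + 6) = 4 - 6*8 = 4 - 48 = -44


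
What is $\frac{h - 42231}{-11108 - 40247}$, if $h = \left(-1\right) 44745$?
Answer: $\frac{86976}{51355} \approx 1.6936$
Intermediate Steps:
$h = -44745$
$\frac{h - 42231}{-11108 - 40247} = \frac{-44745 - 42231}{-11108 - 40247} = - \frac{86976}{-51355} = \left(-86976\right) \left(- \frac{1}{51355}\right) = \frac{86976}{51355}$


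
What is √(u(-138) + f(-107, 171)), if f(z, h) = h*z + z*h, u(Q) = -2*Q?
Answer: I*√36318 ≈ 190.57*I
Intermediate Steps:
f(z, h) = 2*h*z (f(z, h) = h*z + h*z = 2*h*z)
√(u(-138) + f(-107, 171)) = √(-2*(-138) + 2*171*(-107)) = √(276 - 36594) = √(-36318) = I*√36318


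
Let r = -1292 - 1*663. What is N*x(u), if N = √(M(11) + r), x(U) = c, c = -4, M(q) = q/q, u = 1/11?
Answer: -4*I*√1954 ≈ -176.82*I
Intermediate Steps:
u = 1/11 ≈ 0.090909
M(q) = 1
r = -1955 (r = -1292 - 663 = -1955)
x(U) = -4
N = I*√1954 (N = √(1 - 1955) = √(-1954) = I*√1954 ≈ 44.204*I)
N*x(u) = (I*√1954)*(-4) = -4*I*√1954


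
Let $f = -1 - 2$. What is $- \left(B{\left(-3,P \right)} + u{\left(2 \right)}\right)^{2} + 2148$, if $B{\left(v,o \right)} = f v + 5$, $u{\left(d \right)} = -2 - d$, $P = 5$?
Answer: $2048$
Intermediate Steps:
$f = -3$
$B{\left(v,o \right)} = 5 - 3 v$ ($B{\left(v,o \right)} = - 3 v + 5 = 5 - 3 v$)
$- \left(B{\left(-3,P \right)} + u{\left(2 \right)}\right)^{2} + 2148 = - \left(\left(5 - -9\right) - 4\right)^{2} + 2148 = - \left(\left(5 + 9\right) - 4\right)^{2} + 2148 = - \left(14 - 4\right)^{2} + 2148 = - 10^{2} + 2148 = \left(-1\right) 100 + 2148 = -100 + 2148 = 2048$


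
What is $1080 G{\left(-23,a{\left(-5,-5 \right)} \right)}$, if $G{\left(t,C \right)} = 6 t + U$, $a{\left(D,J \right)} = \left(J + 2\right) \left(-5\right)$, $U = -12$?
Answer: $-162000$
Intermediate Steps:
$a{\left(D,J \right)} = -10 - 5 J$ ($a{\left(D,J \right)} = \left(2 + J\right) \left(-5\right) = -10 - 5 J$)
$G{\left(t,C \right)} = -12 + 6 t$ ($G{\left(t,C \right)} = 6 t - 12 = -12 + 6 t$)
$1080 G{\left(-23,a{\left(-5,-5 \right)} \right)} = 1080 \left(-12 + 6 \left(-23\right)\right) = 1080 \left(-12 - 138\right) = 1080 \left(-150\right) = -162000$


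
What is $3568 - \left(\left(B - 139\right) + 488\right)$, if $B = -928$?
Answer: $4147$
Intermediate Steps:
$3568 - \left(\left(B - 139\right) + 488\right) = 3568 - \left(\left(-928 - 139\right) + 488\right) = 3568 - \left(-1067 + 488\right) = 3568 - -579 = 3568 + 579 = 4147$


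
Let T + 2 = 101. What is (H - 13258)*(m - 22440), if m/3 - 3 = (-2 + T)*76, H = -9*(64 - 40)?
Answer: 4244310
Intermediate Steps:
T = 99 (T = -2 + 101 = 99)
H = -216 (H = -9*24 = -216)
m = 22125 (m = 9 + 3*((-2 + 99)*76) = 9 + 3*(97*76) = 9 + 3*7372 = 9 + 22116 = 22125)
(H - 13258)*(m - 22440) = (-216 - 13258)*(22125 - 22440) = -13474*(-315) = 4244310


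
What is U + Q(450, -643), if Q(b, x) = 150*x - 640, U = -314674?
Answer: -411764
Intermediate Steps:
Q(b, x) = -640 + 150*x
U + Q(450, -643) = -314674 + (-640 + 150*(-643)) = -314674 + (-640 - 96450) = -314674 - 97090 = -411764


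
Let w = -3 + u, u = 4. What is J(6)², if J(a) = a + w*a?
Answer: 144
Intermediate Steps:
w = 1 (w = -3 + 4 = 1)
J(a) = 2*a (J(a) = a + 1*a = a + a = 2*a)
J(6)² = (2*6)² = 12² = 144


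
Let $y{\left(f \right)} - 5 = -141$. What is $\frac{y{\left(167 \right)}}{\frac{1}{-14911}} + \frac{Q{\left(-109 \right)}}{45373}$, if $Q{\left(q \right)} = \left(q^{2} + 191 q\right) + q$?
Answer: $\frac{92011716161}{45373} \approx 2.0279 \cdot 10^{6}$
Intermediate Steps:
$y{\left(f \right)} = -136$ ($y{\left(f \right)} = 5 - 141 = -136$)
$Q{\left(q \right)} = q^{2} + 192 q$
$\frac{y{\left(167 \right)}}{\frac{1}{-14911}} + \frac{Q{\left(-109 \right)}}{45373} = - \frac{136}{\frac{1}{-14911}} + \frac{\left(-109\right) \left(192 - 109\right)}{45373} = - \frac{136}{- \frac{1}{14911}} + \left(-109\right) 83 \cdot \frac{1}{45373} = \left(-136\right) \left(-14911\right) - \frac{9047}{45373} = 2027896 - \frac{9047}{45373} = \frac{92011716161}{45373}$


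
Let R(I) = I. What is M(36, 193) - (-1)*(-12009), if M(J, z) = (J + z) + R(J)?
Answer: -11744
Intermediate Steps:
M(J, z) = z + 2*J (M(J, z) = (J + z) + J = z + 2*J)
M(36, 193) - (-1)*(-12009) = (193 + 2*36) - (-1)*(-12009) = (193 + 72) - 1*12009 = 265 - 12009 = -11744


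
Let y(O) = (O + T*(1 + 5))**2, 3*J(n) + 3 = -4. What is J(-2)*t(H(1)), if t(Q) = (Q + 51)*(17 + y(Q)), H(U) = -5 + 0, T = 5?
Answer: -68908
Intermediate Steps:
J(n) = -7/3 (J(n) = -1 + (1/3)*(-4) = -1 - 4/3 = -7/3)
H(U) = -5
y(O) = (30 + O)**2 (y(O) = (O + 5*(1 + 5))**2 = (O + 5*6)**2 = (O + 30)**2 = (30 + O)**2)
t(Q) = (17 + (30 + Q)**2)*(51 + Q) (t(Q) = (Q + 51)*(17 + (30 + Q)**2) = (51 + Q)*(17 + (30 + Q)**2) = (17 + (30 + Q)**2)*(51 + Q))
J(-2)*t(H(1)) = -7*(46767 + (-5)**3 + 111*(-5)**2 + 3977*(-5))/3 = -7*(46767 - 125 + 111*25 - 19885)/3 = -7*(46767 - 125 + 2775 - 19885)/3 = -7/3*29532 = -68908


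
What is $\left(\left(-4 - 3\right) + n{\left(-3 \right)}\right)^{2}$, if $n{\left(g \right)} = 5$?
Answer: $4$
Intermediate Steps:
$\left(\left(-4 - 3\right) + n{\left(-3 \right)}\right)^{2} = \left(\left(-4 - 3\right) + 5\right)^{2} = \left(-7 + 5\right)^{2} = \left(-2\right)^{2} = 4$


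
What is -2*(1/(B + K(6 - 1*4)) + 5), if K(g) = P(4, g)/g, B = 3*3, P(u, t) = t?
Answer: -51/5 ≈ -10.200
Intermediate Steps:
B = 9
K(g) = 1 (K(g) = g/g = 1)
-2*(1/(B + K(6 - 1*4)) + 5) = -2*(1/(9 + 1) + 5) = -2*(1/10 + 5) = -2*(⅒ + 5) = -2*51/10 = -51/5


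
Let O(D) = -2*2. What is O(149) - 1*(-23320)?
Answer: 23316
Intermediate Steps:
O(D) = -4
O(149) - 1*(-23320) = -4 - 1*(-23320) = -4 + 23320 = 23316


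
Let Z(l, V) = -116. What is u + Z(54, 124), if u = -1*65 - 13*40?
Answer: -701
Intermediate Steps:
u = -585 (u = -65 - 520 = -585)
u + Z(54, 124) = -585 - 116 = -701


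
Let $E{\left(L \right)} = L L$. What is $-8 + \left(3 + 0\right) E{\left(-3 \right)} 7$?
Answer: $181$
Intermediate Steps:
$E{\left(L \right)} = L^{2}$
$-8 + \left(3 + 0\right) E{\left(-3 \right)} 7 = -8 + \left(3 + 0\right) \left(-3\right)^{2} \cdot 7 = -8 + 3 \cdot 9 \cdot 7 = -8 + 27 \cdot 7 = -8 + 189 = 181$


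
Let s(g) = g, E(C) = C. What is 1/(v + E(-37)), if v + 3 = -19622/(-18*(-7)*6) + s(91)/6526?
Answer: -47439/3128179 ≈ -0.015165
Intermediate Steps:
v = -1372936/47439 (v = -3 + (-19622/(-18*(-7)*6) + 91/6526) = -3 + (-19622/(126*6) + 91*(1/6526)) = -3 + (-19622/756 + 7/502) = -3 + (-19622*1/756 + 7/502) = -3 + (-9811/378 + 7/502) = -3 - 1230619/47439 = -1372936/47439 ≈ -28.941)
1/(v + E(-37)) = 1/(-1372936/47439 - 37) = 1/(-3128179/47439) = -47439/3128179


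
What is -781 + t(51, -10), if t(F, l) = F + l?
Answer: -740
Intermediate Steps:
-781 + t(51, -10) = -781 + (51 - 10) = -781 + 41 = -740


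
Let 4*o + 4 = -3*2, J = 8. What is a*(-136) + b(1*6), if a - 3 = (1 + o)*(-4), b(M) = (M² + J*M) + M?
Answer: -1134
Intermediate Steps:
o = -5/2 (o = -1 + (-3*2)/4 = -1 + (¼)*(-6) = -1 - 3/2 = -5/2 ≈ -2.5000)
b(M) = M² + 9*M (b(M) = (M² + 8*M) + M = M² + 9*M)
a = 9 (a = 3 + (1 - 5/2)*(-4) = 3 - 3/2*(-4) = 3 + 6 = 9)
a*(-136) + b(1*6) = 9*(-136) + (1*6)*(9 + 1*6) = -1224 + 6*(9 + 6) = -1224 + 6*15 = -1224 + 90 = -1134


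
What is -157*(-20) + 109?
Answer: 3249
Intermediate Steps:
-157*(-20) + 109 = 3140 + 109 = 3249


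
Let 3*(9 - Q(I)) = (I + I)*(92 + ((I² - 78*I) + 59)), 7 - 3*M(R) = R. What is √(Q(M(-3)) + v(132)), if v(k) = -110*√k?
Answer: √(18349 - 17820*√33)/9 ≈ 32.207*I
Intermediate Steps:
M(R) = 7/3 - R/3
Q(I) = 9 - 2*I*(151 + I² - 78*I)/3 (Q(I) = 9 - (I + I)*(92 + ((I² - 78*I) + 59))/3 = 9 - 2*I*(92 + (59 + I² - 78*I))/3 = 9 - 2*I*(151 + I² - 78*I)/3)
√(Q(M(-3)) + v(132)) = √((9 + 52*(7/3 - ⅓*(-3))² - 302*(7/3 - ⅓*(-3))/3 - 2*(7/3 - ⅓*(-3))³/3) - 220*√33) = √((9 + 52*(7/3 + 1)² - 302*(7/3 + 1)/3 - 2*(7/3 + 1)³/3) - 220*√33) = √((9 + 52*(10/3)² - 302/3*10/3 - 2*(10/3)³/3) - 220*√33) = √((9 + 52*(100/9) - 3020/9 - ⅔*1000/27) - 220*√33) = √((9 + 5200/9 - 3020/9 - 2000/81) - 220*√33) = √(18349/81 - 220*√33)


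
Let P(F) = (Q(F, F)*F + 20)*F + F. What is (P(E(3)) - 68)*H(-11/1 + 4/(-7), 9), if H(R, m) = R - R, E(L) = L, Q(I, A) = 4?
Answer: 0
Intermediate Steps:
H(R, m) = 0
P(F) = F + F*(20 + 4*F) (P(F) = (4*F + 20)*F + F = (20 + 4*F)*F + F = F*(20 + 4*F) + F = F + F*(20 + 4*F))
(P(E(3)) - 68)*H(-11/1 + 4/(-7), 9) = (3*(21 + 4*3) - 68)*0 = (3*(21 + 12) - 68)*0 = (3*33 - 68)*0 = (99 - 68)*0 = 31*0 = 0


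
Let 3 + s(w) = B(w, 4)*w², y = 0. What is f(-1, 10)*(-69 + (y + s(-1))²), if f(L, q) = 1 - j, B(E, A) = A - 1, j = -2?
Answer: -207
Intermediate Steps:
B(E, A) = -1 + A
f(L, q) = 3 (f(L, q) = 1 - 1*(-2) = 1 + 2 = 3)
s(w) = -3 + 3*w² (s(w) = -3 + (-1 + 4)*w² = -3 + 3*w²)
f(-1, 10)*(-69 + (y + s(-1))²) = 3*(-69 + (0 + (-3 + 3*(-1)²))²) = 3*(-69 + (0 + (-3 + 3*1))²) = 3*(-69 + (0 + (-3 + 3))²) = 3*(-69 + (0 + 0)²) = 3*(-69 + 0²) = 3*(-69 + 0) = 3*(-69) = -207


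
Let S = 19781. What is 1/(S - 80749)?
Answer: -1/60968 ≈ -1.6402e-5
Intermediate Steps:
1/(S - 80749) = 1/(19781 - 80749) = 1/(-60968) = -1/60968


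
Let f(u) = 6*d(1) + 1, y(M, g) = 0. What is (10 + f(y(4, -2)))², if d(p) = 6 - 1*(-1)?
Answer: 2809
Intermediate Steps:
d(p) = 7 (d(p) = 6 + 1 = 7)
f(u) = 43 (f(u) = 6*7 + 1 = 42 + 1 = 43)
(10 + f(y(4, -2)))² = (10 + 43)² = 53² = 2809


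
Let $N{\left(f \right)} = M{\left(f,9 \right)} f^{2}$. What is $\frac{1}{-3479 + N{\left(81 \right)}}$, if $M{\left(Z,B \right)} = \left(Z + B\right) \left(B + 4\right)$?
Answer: $\frac{1}{7672891} \approx 1.3033 \cdot 10^{-7}$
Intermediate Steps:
$M{\left(Z,B \right)} = \left(4 + B\right) \left(B + Z\right)$ ($M{\left(Z,B \right)} = \left(B + Z\right) \left(4 + B\right) = \left(4 + B\right) \left(B + Z\right)$)
$N{\left(f \right)} = f^{2} \left(117 + 13 f\right)$ ($N{\left(f \right)} = \left(9^{2} + 4 \cdot 9 + 4 f + 9 f\right) f^{2} = \left(81 + 36 + 4 f + 9 f\right) f^{2} = \left(117 + 13 f\right) f^{2} = f^{2} \left(117 + 13 f\right)$)
$\frac{1}{-3479 + N{\left(81 \right)}} = \frac{1}{-3479 + 13 \cdot 81^{2} \left(9 + 81\right)} = \frac{1}{-3479 + 13 \cdot 6561 \cdot 90} = \frac{1}{-3479 + 7676370} = \frac{1}{7672891}$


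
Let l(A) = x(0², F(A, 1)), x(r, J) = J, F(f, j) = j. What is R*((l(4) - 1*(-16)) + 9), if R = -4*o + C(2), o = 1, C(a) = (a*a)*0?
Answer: -104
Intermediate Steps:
C(a) = 0 (C(a) = a²*0 = 0)
l(A) = 1
R = -4 (R = -4*1 + 0 = -4 + 0 = -4)
R*((l(4) - 1*(-16)) + 9) = -4*((1 - 1*(-16)) + 9) = -4*((1 + 16) + 9) = -4*(17 + 9) = -4*26 = -104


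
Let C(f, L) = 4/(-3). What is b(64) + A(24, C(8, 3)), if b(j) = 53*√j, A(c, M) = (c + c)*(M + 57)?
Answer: 3096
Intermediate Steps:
C(f, L) = -4/3 (C(f, L) = 4*(-⅓) = -4/3)
A(c, M) = 2*c*(57 + M) (A(c, M) = (2*c)*(57 + M) = 2*c*(57 + M))
b(64) + A(24, C(8, 3)) = 53*√64 + 2*24*(57 - 4/3) = 53*8 + 2*24*(167/3) = 424 + 2672 = 3096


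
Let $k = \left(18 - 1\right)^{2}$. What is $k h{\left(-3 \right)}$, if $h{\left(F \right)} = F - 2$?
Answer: $-1445$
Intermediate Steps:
$k = 289$ ($k = 17^{2} = 289$)
$h{\left(F \right)} = -2 + F$ ($h{\left(F \right)} = F - 2 = -2 + F$)
$k h{\left(-3 \right)} = 289 \left(-2 - 3\right) = 289 \left(-5\right) = -1445$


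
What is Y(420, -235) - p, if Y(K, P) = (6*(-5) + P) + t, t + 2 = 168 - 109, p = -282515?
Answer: 282307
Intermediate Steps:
t = 57 (t = -2 + (168 - 109) = -2 + 59 = 57)
Y(K, P) = 27 + P (Y(K, P) = (6*(-5) + P) + 57 = (-30 + P) + 57 = 27 + P)
Y(420, -235) - p = (27 - 235) - 1*(-282515) = -208 + 282515 = 282307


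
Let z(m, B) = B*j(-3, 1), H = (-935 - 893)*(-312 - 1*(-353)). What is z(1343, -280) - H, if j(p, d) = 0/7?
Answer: 74948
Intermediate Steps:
j(p, d) = 0 (j(p, d) = 0*(⅐) = 0)
H = -74948 (H = -1828*(-312 + 353) = -1828*41 = -74948)
z(m, B) = 0 (z(m, B) = B*0 = 0)
z(1343, -280) - H = 0 - 1*(-74948) = 0 + 74948 = 74948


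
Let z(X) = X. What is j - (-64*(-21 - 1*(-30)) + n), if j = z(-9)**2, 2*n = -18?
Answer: 666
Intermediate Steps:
n = -9 (n = (1/2)*(-18) = -9)
j = 81 (j = (-9)**2 = 81)
j - (-64*(-21 - 1*(-30)) + n) = 81 - (-64*(-21 - 1*(-30)) - 9) = 81 - (-64*(-21 + 30) - 9) = 81 - (-64*9 - 9) = 81 - (-576 - 9) = 81 - 1*(-585) = 81 + 585 = 666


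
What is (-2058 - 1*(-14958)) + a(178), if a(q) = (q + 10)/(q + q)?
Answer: 1148147/89 ≈ 12901.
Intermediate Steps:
a(q) = (10 + q)/(2*q) (a(q) = (10 + q)/((2*q)) = (10 + q)*(1/(2*q)) = (10 + q)/(2*q))
(-2058 - 1*(-14958)) + a(178) = (-2058 - 1*(-14958)) + (½)*(10 + 178)/178 = (-2058 + 14958) + (½)*(1/178)*188 = 12900 + 47/89 = 1148147/89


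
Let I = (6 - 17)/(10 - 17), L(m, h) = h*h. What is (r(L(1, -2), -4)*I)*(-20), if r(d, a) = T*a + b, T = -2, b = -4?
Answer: -880/7 ≈ -125.71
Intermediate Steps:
L(m, h) = h**2
r(d, a) = -4 - 2*a (r(d, a) = -2*a - 4 = -4 - 2*a)
I = 11/7 (I = -11/(-7) = -11*(-1/7) = 11/7 ≈ 1.5714)
(r(L(1, -2), -4)*I)*(-20) = ((-4 - 2*(-4))*(11/7))*(-20) = ((-4 + 8)*(11/7))*(-20) = (4*(11/7))*(-20) = (44/7)*(-20) = -880/7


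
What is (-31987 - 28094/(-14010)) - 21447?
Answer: -374291123/7005 ≈ -53432.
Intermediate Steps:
(-31987 - 28094/(-14010)) - 21447 = (-31987 - 28094*(-1/14010)) - 21447 = (-31987 + 14047/7005) - 21447 = -224054888/7005 - 21447 = -374291123/7005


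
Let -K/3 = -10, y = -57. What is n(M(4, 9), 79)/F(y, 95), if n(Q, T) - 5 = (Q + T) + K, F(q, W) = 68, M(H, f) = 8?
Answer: 61/34 ≈ 1.7941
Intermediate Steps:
K = 30 (K = -3*(-10) = 30)
n(Q, T) = 35 + Q + T (n(Q, T) = 5 + ((Q + T) + 30) = 5 + (30 + Q + T) = 35 + Q + T)
n(M(4, 9), 79)/F(y, 95) = (35 + 8 + 79)/68 = 122*(1/68) = 61/34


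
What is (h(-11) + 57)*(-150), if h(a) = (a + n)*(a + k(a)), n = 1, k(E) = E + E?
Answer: -58050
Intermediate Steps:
k(E) = 2*E
h(a) = 3*a*(1 + a) (h(a) = (a + 1)*(a + 2*a) = (1 + a)*(3*a) = 3*a*(1 + a))
(h(-11) + 57)*(-150) = (3*(-11)*(1 - 11) + 57)*(-150) = (3*(-11)*(-10) + 57)*(-150) = (330 + 57)*(-150) = 387*(-150) = -58050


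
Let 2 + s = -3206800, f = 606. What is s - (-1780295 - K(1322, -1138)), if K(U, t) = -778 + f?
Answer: -1426679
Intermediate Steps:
s = -3206802 (s = -2 - 3206800 = -3206802)
K(U, t) = -172 (K(U, t) = -778 + 606 = -172)
s - (-1780295 - K(1322, -1138)) = -3206802 - (-1780295 - 1*(-172)) = -3206802 - (-1780295 + 172) = -3206802 - 1*(-1780123) = -3206802 + 1780123 = -1426679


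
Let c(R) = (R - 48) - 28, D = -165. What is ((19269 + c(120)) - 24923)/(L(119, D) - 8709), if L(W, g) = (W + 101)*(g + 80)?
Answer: 5610/27409 ≈ 0.20468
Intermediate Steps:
L(W, g) = (80 + g)*(101 + W) (L(W, g) = (101 + W)*(80 + g) = (80 + g)*(101 + W))
c(R) = -76 + R (c(R) = (-48 + R) - 28 = -76 + R)
((19269 + c(120)) - 24923)/(L(119, D) - 8709) = ((19269 + (-76 + 120)) - 24923)/((8080 + 80*119 + 101*(-165) + 119*(-165)) - 8709) = ((19269 + 44) - 24923)/((8080 + 9520 - 16665 - 19635) - 8709) = (19313 - 24923)/(-18700 - 8709) = -5610/(-27409) = -5610*(-1/27409) = 5610/27409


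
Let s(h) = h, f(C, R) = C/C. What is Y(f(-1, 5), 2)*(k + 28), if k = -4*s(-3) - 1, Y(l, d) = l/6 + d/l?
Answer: 169/2 ≈ 84.500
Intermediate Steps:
f(C, R) = 1
Y(l, d) = l/6 + d/l (Y(l, d) = l*(1/6) + d/l = l/6 + d/l)
k = 11 (k = -4*(-3) - 1 = 12 - 1 = 11)
Y(f(-1, 5), 2)*(k + 28) = ((1/6)*1 + 2/1)*(11 + 28) = (1/6 + 2*1)*39 = (1/6 + 2)*39 = (13/6)*39 = 169/2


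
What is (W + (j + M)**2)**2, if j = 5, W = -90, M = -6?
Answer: 7921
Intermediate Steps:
(W + (j + M)**2)**2 = (-90 + (5 - 6)**2)**2 = (-90 + (-1)**2)**2 = (-90 + 1)**2 = (-89)**2 = 7921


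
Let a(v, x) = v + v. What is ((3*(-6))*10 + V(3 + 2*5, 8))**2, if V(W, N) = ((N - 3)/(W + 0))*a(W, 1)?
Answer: 28900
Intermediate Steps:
a(v, x) = 2*v
V(W, N) = -6 + 2*N (V(W, N) = ((N - 3)/(W + 0))*(2*W) = ((-3 + N)/W)*(2*W) = -6 + 2*N)
((3*(-6))*10 + V(3 + 2*5, 8))**2 = ((3*(-6))*10 + (-6 + 2*8))**2 = (-18*10 + (-6 + 16))**2 = (-180 + 10)**2 = (-170)**2 = 28900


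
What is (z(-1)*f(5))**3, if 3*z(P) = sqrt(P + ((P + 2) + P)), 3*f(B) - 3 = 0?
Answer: -I/27 ≈ -0.037037*I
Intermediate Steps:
f(B) = 1 (f(B) = 1 + (1/3)*0 = 1 + 0 = 1)
z(P) = sqrt(2 + 3*P)/3 (z(P) = sqrt(P + ((P + 2) + P))/3 = sqrt(P + ((2 + P) + P))/3 = sqrt(P + (2 + 2*P))/3 = sqrt(2 + 3*P)/3)
(z(-1)*f(5))**3 = ((sqrt(2 + 3*(-1))/3)*1)**3 = ((sqrt(2 - 3)/3)*1)**3 = ((sqrt(-1)/3)*1)**3 = ((I/3)*1)**3 = (I/3)**3 = -I/27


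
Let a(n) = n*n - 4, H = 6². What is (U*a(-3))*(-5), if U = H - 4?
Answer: -800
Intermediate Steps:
H = 36
a(n) = -4 + n² (a(n) = n² - 4 = -4 + n²)
U = 32 (U = 36 - 4 = 32)
(U*a(-3))*(-5) = (32*(-4 + (-3)²))*(-5) = (32*(-4 + 9))*(-5) = (32*5)*(-5) = 160*(-5) = -800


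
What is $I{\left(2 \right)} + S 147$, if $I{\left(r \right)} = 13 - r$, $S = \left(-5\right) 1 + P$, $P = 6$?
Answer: $158$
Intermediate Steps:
$S = 1$ ($S = \left(-5\right) 1 + 6 = -5 + 6 = 1$)
$I{\left(2 \right)} + S 147 = \left(13 - 2\right) + 1 \cdot 147 = \left(13 - 2\right) + 147 = 11 + 147 = 158$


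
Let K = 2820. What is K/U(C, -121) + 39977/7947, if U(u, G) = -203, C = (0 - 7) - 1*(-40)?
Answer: -14295209/1613241 ≈ -8.8612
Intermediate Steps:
C = 33 (C = -7 + 40 = 33)
K/U(C, -121) + 39977/7947 = 2820/(-203) + 39977/7947 = 2820*(-1/203) + 39977*(1/7947) = -2820/203 + 39977/7947 = -14295209/1613241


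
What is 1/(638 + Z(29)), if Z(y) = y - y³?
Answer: -1/23722 ≈ -4.2155e-5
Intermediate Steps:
1/(638 + Z(29)) = 1/(638 + (29 - 1*29³)) = 1/(638 + (29 - 1*24389)) = 1/(638 + (29 - 24389)) = 1/(638 - 24360) = 1/(-23722) = -1/23722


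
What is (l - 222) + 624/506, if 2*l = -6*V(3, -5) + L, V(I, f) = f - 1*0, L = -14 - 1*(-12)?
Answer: -52312/253 ≈ -206.77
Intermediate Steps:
L = -2 (L = -14 + 12 = -2)
V(I, f) = f (V(I, f) = f + 0 = f)
l = 14 (l = (-6*(-5) - 2)/2 = (30 - 2)/2 = (½)*28 = 14)
(l - 222) + 624/506 = (14 - 222) + 624/506 = -208 + 624*(1/506) = -208 + 312/253 = -52312/253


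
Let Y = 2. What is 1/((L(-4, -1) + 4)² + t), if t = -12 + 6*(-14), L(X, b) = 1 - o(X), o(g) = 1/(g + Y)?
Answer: -4/263 ≈ -0.015209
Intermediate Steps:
o(g) = 1/(2 + g) (o(g) = 1/(g + 2) = 1/(2 + g))
L(X, b) = 1 - 1/(2 + X)
t = -96 (t = -12 - 84 = -96)
1/((L(-4, -1) + 4)² + t) = 1/(((1 - 4)/(2 - 4) + 4)² - 96) = 1/((-3/(-2) + 4)² - 96) = 1/((-½*(-3) + 4)² - 96) = 1/((3/2 + 4)² - 96) = 1/((11/2)² - 96) = 1/(121/4 - 96) = 1/(-263/4) = -4/263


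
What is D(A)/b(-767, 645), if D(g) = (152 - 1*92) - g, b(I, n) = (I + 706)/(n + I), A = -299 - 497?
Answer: 1712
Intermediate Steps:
A = -796
b(I, n) = (706 + I)/(I + n)
D(g) = 60 - g (D(g) = (152 - 92) - g = 60 - g)
D(A)/b(-767, 645) = (60 - 1*(-796))/(((706 - 767)/(-767 + 645))) = (60 + 796)/((-61/(-122))) = 856/((-1/122*(-61))) = 856/(1/2) = 856*2 = 1712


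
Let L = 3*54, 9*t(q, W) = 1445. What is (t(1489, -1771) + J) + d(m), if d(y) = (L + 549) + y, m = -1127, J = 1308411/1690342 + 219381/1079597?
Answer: -4179367392270005/16423993369566 ≈ -254.47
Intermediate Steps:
t(q, W) = 1445/9 (t(q, W) = (1/9)*1445 = 1445/9)
L = 162
J = 1783385508669/1824888152174 (J = 1308411*(1/1690342) + 219381*(1/1079597) = 1308411/1690342 + 219381/1079597 = 1783385508669/1824888152174 ≈ 0.97726)
d(y) = 711 + y (d(y) = (162 + 549) + y = 711 + y)
(t(1489, -1771) + J) + d(m) = (1445/9 + 1783385508669/1824888152174) + (711 - 1127) = 2653013849469451/16423993369566 - 416 = -4179367392270005/16423993369566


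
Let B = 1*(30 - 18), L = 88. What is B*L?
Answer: 1056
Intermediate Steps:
B = 12 (B = 1*12 = 12)
B*L = 12*88 = 1056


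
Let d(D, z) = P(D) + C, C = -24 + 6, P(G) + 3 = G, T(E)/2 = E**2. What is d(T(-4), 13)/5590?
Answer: 11/5590 ≈ 0.0019678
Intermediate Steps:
T(E) = 2*E**2
P(G) = -3 + G
C = -18
d(D, z) = -21 + D (d(D, z) = (-3 + D) - 18 = -21 + D)
d(T(-4), 13)/5590 = (-21 + 2*(-4)**2)/5590 = (-21 + 2*16)*(1/5590) = (-21 + 32)*(1/5590) = 11*(1/5590) = 11/5590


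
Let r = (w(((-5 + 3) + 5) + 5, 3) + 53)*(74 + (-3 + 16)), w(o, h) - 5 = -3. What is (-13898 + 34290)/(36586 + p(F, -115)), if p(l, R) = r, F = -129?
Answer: 20392/41371 ≈ 0.49291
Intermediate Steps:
w(o, h) = 2 (w(o, h) = 5 - 3 = 2)
r = 4785 (r = (2 + 53)*(74 + (-3 + 16)) = 55*(74 + 13) = 55*87 = 4785)
p(l, R) = 4785
(-13898 + 34290)/(36586 + p(F, -115)) = (-13898 + 34290)/(36586 + 4785) = 20392/41371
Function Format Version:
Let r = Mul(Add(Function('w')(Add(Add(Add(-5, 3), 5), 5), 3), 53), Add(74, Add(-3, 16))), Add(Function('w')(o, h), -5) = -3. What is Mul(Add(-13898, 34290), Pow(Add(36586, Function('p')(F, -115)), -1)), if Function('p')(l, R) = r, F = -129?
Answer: Rational(20392, 41371) ≈ 0.49291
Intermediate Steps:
Function('w')(o, h) = 2 (Function('w')(o, h) = Add(5, -3) = 2)
r = 4785 (r = Mul(Add(2, 53), Add(74, Add(-3, 16))) = Mul(55, Add(74, 13)) = Mul(55, 87) = 4785)
Function('p')(l, R) = 4785
Mul(Add(-13898, 34290), Pow(Add(36586, Function('p')(F, -115)), -1)) = Mul(Add(-13898, 34290), Pow(Add(36586, 4785), -1)) = Mul(20392, Pow(41371, -1)) = Mul(20392, Rational(1, 41371)) = Rational(20392, 41371)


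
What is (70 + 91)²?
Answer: 25921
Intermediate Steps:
(70 + 91)² = 161² = 25921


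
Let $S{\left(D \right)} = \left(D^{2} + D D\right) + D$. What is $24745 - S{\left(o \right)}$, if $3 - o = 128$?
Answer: $-6380$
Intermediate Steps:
$o = -125$ ($o = 3 - 128 = -125$)
$S{\left(D \right)} = D + 2 D^{2}$ ($S{\left(D \right)} = \left(D^{2} + D^{2}\right) + D = 2 D^{2} + D = D + 2 D^{2}$)
$24745 - S{\left(o \right)} = 24745 - - 125 \left(1 + 2 \left(-125\right)\right) = 24745 - - 125 \left(1 - 250\right) = 24745 - \left(-125\right) \left(-249\right) = 24745 - 31125 = -6380$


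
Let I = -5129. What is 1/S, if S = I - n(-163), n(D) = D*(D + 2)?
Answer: -1/31372 ≈ -3.1876e-5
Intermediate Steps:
n(D) = D*(2 + D)
S = -31372 (S = -5129 - (-163)*(2 - 163) = -5129 - (-163)*(-161) = -5129 - 1*26243 = -5129 - 26243 = -31372)
1/S = 1/(-31372) = -1/31372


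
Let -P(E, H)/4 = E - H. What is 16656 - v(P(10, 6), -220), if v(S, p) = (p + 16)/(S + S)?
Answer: 133197/8 ≈ 16650.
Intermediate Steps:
P(E, H) = -4*E + 4*H (P(E, H) = -4*(E - H) = -4*E + 4*H)
v(S, p) = (16 + p)/(2*S) (v(S, p) = (16 + p)/((2*S)) = (16 + p)*(1/(2*S)) = (16 + p)/(2*S))
16656 - v(P(10, 6), -220) = 16656 - (16 - 220)/(2*(-4*10 + 4*6)) = 16656 - (-204)/(2*(-40 + 24)) = 16656 - (-204)/(2*(-16)) = 16656 - (-1)*(-204)/(2*16) = 16656 - 1*51/8 = 16656 - 51/8 = 133197/8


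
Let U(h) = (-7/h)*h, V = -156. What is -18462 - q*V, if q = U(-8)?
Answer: -19554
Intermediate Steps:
U(h) = -7
q = -7
-18462 - q*V = -18462 - (-7)*(-156) = -18462 - 1*1092 = -18462 - 1092 = -19554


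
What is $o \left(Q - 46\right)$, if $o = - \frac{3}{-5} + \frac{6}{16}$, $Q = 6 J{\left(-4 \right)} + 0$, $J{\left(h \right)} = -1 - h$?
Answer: $- \frac{273}{10} \approx -27.3$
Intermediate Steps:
$Q = 18$ ($Q = 6 \left(-1 - -4\right) + 0 = 6 \left(-1 + 4\right) + 0 = 6 \cdot 3 + 0 = 18 + 0 = 18$)
$o = \frac{39}{40}$ ($o = \left(-3\right) \left(- \frac{1}{5}\right) + 6 \cdot \frac{1}{16} = \frac{3}{5} + \frac{3}{8} = \frac{39}{40} \approx 0.975$)
$o \left(Q - 46\right) = \frac{39 \left(18 - 46\right)}{40} = \frac{39}{40} \left(-28\right) = - \frac{273}{10}$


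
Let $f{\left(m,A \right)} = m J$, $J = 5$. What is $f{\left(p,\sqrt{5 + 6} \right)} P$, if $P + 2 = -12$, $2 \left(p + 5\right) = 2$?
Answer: $280$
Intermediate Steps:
$p = -4$ ($p = -5 + \frac{1}{2} \cdot 2 = -5 + 1 = -4$)
$P = -14$ ($P = -2 - 12 = -14$)
$f{\left(m,A \right)} = 5 m$ ($f{\left(m,A \right)} = m 5 = 5 m$)
$f{\left(p,\sqrt{5 + 6} \right)} P = 5 \left(-4\right) \left(-14\right) = \left(-20\right) \left(-14\right) = 280$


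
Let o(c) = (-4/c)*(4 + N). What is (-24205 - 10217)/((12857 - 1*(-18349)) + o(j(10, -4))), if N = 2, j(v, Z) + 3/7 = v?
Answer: -384379/348439 ≈ -1.1031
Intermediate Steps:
j(v, Z) = -3/7 + v
o(c) = -24/c (o(c) = (-4/c)*(4 + 2) = -4/c*6 = -24/c)
(-24205 - 10217)/((12857 - 1*(-18349)) + o(j(10, -4))) = (-24205 - 10217)/((12857 - 1*(-18349)) - 24/(-3/7 + 10)) = -34422/((12857 + 18349) - 24/67/7) = -34422/(31206 - 24*7/67) = -34422/(31206 - 168/67) = -34422/2090634/67 = -34422*67/2090634 = -384379/348439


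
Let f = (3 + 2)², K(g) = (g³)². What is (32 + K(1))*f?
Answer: 825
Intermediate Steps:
K(g) = g⁶
f = 25 (f = 5² = 25)
(32 + K(1))*f = (32 + 1⁶)*25 = (32 + 1)*25 = 33*25 = 825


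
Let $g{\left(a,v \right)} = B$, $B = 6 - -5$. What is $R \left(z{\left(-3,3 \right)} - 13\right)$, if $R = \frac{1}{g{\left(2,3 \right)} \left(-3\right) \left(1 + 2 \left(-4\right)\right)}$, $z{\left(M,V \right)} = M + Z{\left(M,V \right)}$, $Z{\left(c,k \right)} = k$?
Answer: $- \frac{13}{231} \approx -0.056277$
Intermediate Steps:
$B = 11$ ($B = 6 + 5 = 11$)
$g{\left(a,v \right)} = 11$
$z{\left(M,V \right)} = M + V$
$R = \frac{1}{231}$ ($R = \frac{1}{11 \left(-3\right) \left(1 + 2 \left(-4\right)\right)} = \frac{1}{\left(-33\right) \left(1 - 8\right)} = \frac{1}{\left(-33\right) \left(-7\right)} = \frac{1}{231} \approx 0.004329$)
$R \left(z{\left(-3,3 \right)} - 13\right) = \frac{\left(-3 + 3\right) - 13}{231} = \frac{0 - 13}{231} = \frac{1}{231} \left(-13\right) = - \frac{13}{231}$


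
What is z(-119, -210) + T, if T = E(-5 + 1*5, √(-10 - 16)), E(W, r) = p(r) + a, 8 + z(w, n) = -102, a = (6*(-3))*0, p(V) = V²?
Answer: -136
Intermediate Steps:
a = 0 (a = -18*0 = 0)
z(w, n) = -110 (z(w, n) = -8 - 102 = -110)
E(W, r) = r² (E(W, r) = r² + 0 = r²)
T = -26 (T = (√(-10 - 16))² = (√(-26))² = (I*√26)² = -26)
z(-119, -210) + T = -110 - 26 = -136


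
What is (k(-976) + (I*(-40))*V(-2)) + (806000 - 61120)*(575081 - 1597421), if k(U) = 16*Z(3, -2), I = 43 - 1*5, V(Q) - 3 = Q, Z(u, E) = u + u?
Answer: -761520620624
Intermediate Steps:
Z(u, E) = 2*u
V(Q) = 3 + Q
I = 38 (I = 43 - 5 = 38)
k(U) = 96 (k(U) = 16*(2*3) = 16*6 = 96)
(k(-976) + (I*(-40))*V(-2)) + (806000 - 61120)*(575081 - 1597421) = (96 + (38*(-40))*(3 - 2)) + (806000 - 61120)*(575081 - 1597421) = (96 - 1520*1) + 744880*(-1022340) = (96 - 1520) - 761520619200 = -1424 - 761520619200 = -761520620624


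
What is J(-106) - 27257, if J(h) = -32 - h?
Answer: -27183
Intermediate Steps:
J(-106) - 27257 = (-32 - 1*(-106)) - 27257 = (-32 + 106) - 27257 = 74 - 27257 = -27183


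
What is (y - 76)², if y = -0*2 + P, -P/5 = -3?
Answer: 3721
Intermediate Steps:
P = 15 (P = -5*(-3) = 15)
y = 15 (y = -0*2 + 15 = -1*0 + 15 = 0 + 15 = 15)
(y - 76)² = (15 - 76)² = (-61)² = 3721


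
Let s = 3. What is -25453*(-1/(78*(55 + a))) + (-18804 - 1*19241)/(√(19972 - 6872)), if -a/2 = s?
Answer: 25453/3822 - 7609*√131/262 ≈ -325.74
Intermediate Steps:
a = -6 (a = -2*3 = -6)
-25453*(-1/(78*(55 + a))) + (-18804 - 1*19241)/(√(19972 - 6872)) = -25453*(-1/(78*(55 - 6))) + (-18804 - 1*19241)/(√(19972 - 6872)) = -25453/(49*(-78)) + (-18804 - 19241)/(√13100) = -25453/(-3822) - 38045*√131/1310 = -25453*(-1/3822) - 7609*√131/262 = 25453/3822 - 7609*√131/262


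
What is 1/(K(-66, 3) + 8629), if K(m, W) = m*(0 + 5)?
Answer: 1/8299 ≈ 0.00012050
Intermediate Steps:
K(m, W) = 5*m (K(m, W) = m*5 = 5*m)
1/(K(-66, 3) + 8629) = 1/(5*(-66) + 8629) = 1/(-330 + 8629) = 1/8299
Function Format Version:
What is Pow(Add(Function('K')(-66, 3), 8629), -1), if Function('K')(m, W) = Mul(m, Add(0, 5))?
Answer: Rational(1, 8299) ≈ 0.00012050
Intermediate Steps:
Function('K')(m, W) = Mul(5, m) (Function('K')(m, W) = Mul(m, 5) = Mul(5, m))
Pow(Add(Function('K')(-66, 3), 8629), -1) = Pow(Add(Mul(5, -66), 8629), -1) = Pow(Add(-330, 8629), -1) = Pow(8299, -1) = Rational(1, 8299)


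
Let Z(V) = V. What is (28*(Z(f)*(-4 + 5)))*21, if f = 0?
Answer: 0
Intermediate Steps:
(28*(Z(f)*(-4 + 5)))*21 = (28*(0*(-4 + 5)))*21 = (28*(0*1))*21 = (28*0)*21 = 0*21 = 0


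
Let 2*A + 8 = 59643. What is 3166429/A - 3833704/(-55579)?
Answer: 580596852822/3314453665 ≈ 175.17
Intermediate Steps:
A = 59635/2 (A = -4 + (1/2)*59643 = -4 + 59643/2 = 59635/2 ≈ 29818.)
3166429/A - 3833704/(-55579) = 3166429/(59635/2) - 3833704/(-55579) = 3166429*(2/59635) - 3833704*(-1/55579) = 6332858/59635 + 3833704/55579 = 580596852822/3314453665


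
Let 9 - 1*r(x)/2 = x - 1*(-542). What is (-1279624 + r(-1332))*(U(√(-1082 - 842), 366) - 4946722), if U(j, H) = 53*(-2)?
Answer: 6322174801528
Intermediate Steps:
r(x) = -1066 - 2*x (r(x) = 18 - 2*(x - 1*(-542)) = 18 - 2*(x + 542) = 18 - 2*(542 + x) = 18 + (-1084 - 2*x) = -1066 - 2*x)
U(j, H) = -106
(-1279624 + r(-1332))*(U(√(-1082 - 842), 366) - 4946722) = (-1279624 + (-1066 - 2*(-1332)))*(-106 - 4946722) = (-1279624 + (-1066 + 2664))*(-4946828) = (-1279624 + 1598)*(-4946828) = -1278026*(-4946828) = 6322174801528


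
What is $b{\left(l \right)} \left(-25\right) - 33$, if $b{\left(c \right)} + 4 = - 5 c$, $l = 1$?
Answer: $192$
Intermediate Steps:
$b{\left(c \right)} = -4 - 5 c$
$b{\left(l \right)} \left(-25\right) - 33 = \left(-4 - 5\right) \left(-25\right) - 33 = \left(-9\right) \left(-25\right) - 33 = 225 - 33 = 192$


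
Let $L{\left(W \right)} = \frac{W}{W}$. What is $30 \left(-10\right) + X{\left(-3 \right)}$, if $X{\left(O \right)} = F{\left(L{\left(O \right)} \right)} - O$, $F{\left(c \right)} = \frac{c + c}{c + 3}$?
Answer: $- \frac{593}{2} \approx -296.5$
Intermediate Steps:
$L{\left(W \right)} = 1$
$F{\left(c \right)} = \frac{2 c}{3 + c}$
$X{\left(O \right)} = \frac{1}{2} - O$ ($X{\left(O \right)} = 2 \cdot 1 \frac{1}{3 + 1} - O = 2 \cdot 1 \cdot \frac{1}{4} - O = \frac{1}{2} - O$)
$30 \left(-10\right) + X{\left(-3 \right)} = 30 \left(-10\right) + \left(\frac{1}{2} - -3\right) = -300 + \left(\frac{1}{2} + 3\right) = -300 + \frac{7}{2} = - \frac{593}{2}$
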